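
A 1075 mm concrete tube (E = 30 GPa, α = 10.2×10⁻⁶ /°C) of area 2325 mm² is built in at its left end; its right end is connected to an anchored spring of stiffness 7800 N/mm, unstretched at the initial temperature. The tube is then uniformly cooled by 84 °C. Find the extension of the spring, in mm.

δ ≈ 0.822 mm

The unrestrained thermal change is αΔT L = 10.2×10⁻⁶ × 84 × 1075 = 0.9211 mm.
Let P be the tensile force in the spring. The tube extends elastically by PL/(AE) and the spring stretches by P/k; together these equal δ_free.
P [ L/(AE) + 1/k ] = δ_free → P [ 1075/(2325×30×10³) + 1/(7800) ] = 0.9211.
P = 0.9211 / 0.0001436 = 6413 N.
Spring extension = P/k = 6413/(7800) = 0.8222 mm.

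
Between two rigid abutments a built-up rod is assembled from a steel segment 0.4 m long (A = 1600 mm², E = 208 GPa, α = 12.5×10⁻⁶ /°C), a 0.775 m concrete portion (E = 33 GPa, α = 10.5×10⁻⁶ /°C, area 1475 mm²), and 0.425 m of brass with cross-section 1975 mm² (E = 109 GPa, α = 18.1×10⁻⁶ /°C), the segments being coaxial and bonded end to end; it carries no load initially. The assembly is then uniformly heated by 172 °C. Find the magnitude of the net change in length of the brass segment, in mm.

|ΔL| ≈ 0.953 mm

If the supports were absent, the total length change would be Σ αᵢΔT Lᵢ = 12.5×10⁻⁶×172×400 + 10.5×10⁻⁶×172×775 + 18.1×10⁻⁶×172×425 = 3.583 mm.
The rigid supports impose zero overall length change; the single axial force P common to all segments must satisfy P Σ Lᵢ/(AᵢEᵢ) = δ_free.
Σ Lᵢ/(AᵢEᵢ) = 400/(1600×208×10³) + 775/(1475×33×10³) + 425/(1975×109×10³) = 1.91×10⁻⁵ mm/N.
P = 3.583 / 1.91×10⁻⁵ = 187600 N = 187.6 kN, compressive.
For the brass segment, free thermal change = 18.1×10⁻⁶×172×425 = 1.323 mm and elastic change from P = 187600×425/(1975×109×10³) = 0.3704 mm; these oppose, so the net change is 0.953 mm (segment lengthens).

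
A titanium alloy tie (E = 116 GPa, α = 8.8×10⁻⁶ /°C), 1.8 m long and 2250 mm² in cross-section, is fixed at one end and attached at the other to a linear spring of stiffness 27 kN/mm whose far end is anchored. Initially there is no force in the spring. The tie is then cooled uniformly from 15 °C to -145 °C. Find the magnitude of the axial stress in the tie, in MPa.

Free thermal contraction: δ_free = αΔT L = 8.8×10⁻⁶ × 160 × 1800 = 2.534 mm.
With a force P in the spring, the elastic change of the tie is PL/(AE) and that of the spring is P/k; compatibility requires their sum to equal δ_free.
So P = δ_free / [L/(AE) + 1/k] = 2.534 / [ 1800/(2250×116×10³) + 1/(27×10³) ].
P = 2.534 / 4.393×10⁻⁵ = 57690 N.
σ = P/A = 57690/2250 = 25.64 MPa.

σ ≈ 25.6 MPa (tensile)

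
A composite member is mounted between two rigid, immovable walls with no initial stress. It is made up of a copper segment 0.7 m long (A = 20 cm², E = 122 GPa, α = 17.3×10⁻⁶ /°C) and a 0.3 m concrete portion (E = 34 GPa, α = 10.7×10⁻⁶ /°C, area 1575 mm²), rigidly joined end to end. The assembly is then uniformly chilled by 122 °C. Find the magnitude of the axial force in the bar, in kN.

P ≈ 221 kN (tensile)

With the walls removed the bar would change length by δ_free = Σ αᵢΔT Lᵢ = 17.3×10⁻⁶×122×700 + 10.7×10⁻⁶×122×300 = 1.869 mm.
Since the ends are fixed, an axial force P builds up, equal in every segment, with P · Σ Lᵢ/(AᵢEᵢ) = δ_free.
The series flexibility is Σ Lᵢ/(AᵢEᵢ) = 700/(2000×122×10³) + 300/(1575×34×10³) = 8.471×10⁻⁶ mm/N.
So P = 1.869 / 8.471×10⁻⁶ = 220.6 kN, tensile.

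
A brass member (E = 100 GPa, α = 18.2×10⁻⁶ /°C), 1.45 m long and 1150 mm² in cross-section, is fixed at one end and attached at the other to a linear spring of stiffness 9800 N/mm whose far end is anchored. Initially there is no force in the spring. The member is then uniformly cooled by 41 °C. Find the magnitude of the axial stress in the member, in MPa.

If the spring were absent the member would shorten by αΔT L = 18.2×10⁻⁶ × 41 × 1450 = 1.082 mm.
Let P be the tensile force in the spring. The member extends elastically by PL/(AE) and the spring stretches by P/k; together these equal δ_free.
P [ L/(AE) + 1/k ] = δ_free → P [ 1450/(1150×100×10³) + 1/(9800) ] = 1.082.
P = 1.082 / 0.0001146 = 9437 N.
σ = P/A = 9437/1150 = 8.206 MPa.

σ ≈ 8.21 MPa (tensile)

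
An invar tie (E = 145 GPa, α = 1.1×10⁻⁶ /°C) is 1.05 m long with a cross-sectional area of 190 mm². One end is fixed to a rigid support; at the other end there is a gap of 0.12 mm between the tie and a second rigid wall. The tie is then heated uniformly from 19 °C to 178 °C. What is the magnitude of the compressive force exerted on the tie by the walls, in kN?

P ≈ 1.67 kN

Unrestrained expansion: δ_free = αΔT L = 1.1×10⁻⁶ × 159 × 1050 = 0.1836 mm.
This exceeds the 0.12 mm gap, so the wall pushes back. The portion of expansion that must be recovered elastically is δ_free − gap = 0.1836 − 0.12 = 0.06365 mm.
So σ = E(δ_free − g)/L = 145×10³ × 0.06365/1050 = 8.789 MPa.
P = σA = 8.789 × 190 = 1.67 kN.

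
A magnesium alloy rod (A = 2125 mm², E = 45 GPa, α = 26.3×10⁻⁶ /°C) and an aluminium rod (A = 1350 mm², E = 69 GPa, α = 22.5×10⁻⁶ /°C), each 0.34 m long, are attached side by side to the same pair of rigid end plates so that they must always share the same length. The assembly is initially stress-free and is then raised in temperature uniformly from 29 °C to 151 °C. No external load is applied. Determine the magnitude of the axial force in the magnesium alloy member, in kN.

Both members must finish at the same length. With the larger α, the magnesium alloy tends to over-expand; the plates restrain it, putting the magnesium alloy in compression and the aluminium in tension. With no external load the two internal forces are equal and opposite, magnitude P.
Setting the final lengths equal and cancelling L: (α₁ − α₂)ΔT = P/(A₁E₁) + P/(A₂E₂).
|α₁ − α₂|·ΔT = 3.8×10⁻⁶ × 122 = 0.0004636.
1/(A₁E₁) + 1/(A₂E₂) = 1/(2125×45×10³) + 1/(1350×69×10³) = 2.119×10⁻⁸ N⁻¹.
P = 0.0004636 / 2.119×10⁻⁸ = 21880 N = 21.88 kN.

P ≈ 21.9 kN (compressive in the magnesium alloy)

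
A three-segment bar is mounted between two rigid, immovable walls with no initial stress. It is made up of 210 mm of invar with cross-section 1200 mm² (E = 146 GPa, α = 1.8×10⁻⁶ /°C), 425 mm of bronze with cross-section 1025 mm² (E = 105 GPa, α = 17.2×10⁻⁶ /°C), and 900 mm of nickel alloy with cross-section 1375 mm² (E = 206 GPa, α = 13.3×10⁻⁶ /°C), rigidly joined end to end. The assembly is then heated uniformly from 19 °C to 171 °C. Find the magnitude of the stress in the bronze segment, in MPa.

σ ≈ 350 MPa (compressive)

With the walls removed the bar would change length by δ_free = Σ αᵢΔT Lᵢ = 1.8×10⁻⁶×152×210 + 17.2×10⁻⁶×152×425 + 13.3×10⁻⁶×152×900 = 2.988 mm.
The walls prevent any net length change, so an axial force P (same in every segment) develops. Compatibility: P · Σ Lᵢ/(AᵢEᵢ) = δ_free.
The series flexibility is Σ Lᵢ/(AᵢEᵢ) = 210/(1200×146×10³) + 425/(1025×105×10³) + 900/(1375×206×10³) = 8.325×10⁻⁶ mm/N.
P = 2.988 / 8.325×10⁻⁶ = 358900 N = 358.9 kN, compressive.
σ_{bronze} = P / A = 358900 / 1025 = 350.2 MPa.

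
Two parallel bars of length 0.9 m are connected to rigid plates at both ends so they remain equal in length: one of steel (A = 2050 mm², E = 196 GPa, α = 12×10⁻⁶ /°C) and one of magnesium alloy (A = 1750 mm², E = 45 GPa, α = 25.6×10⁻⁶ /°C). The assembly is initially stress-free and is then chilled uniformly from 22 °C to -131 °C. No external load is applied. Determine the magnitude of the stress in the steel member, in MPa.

Equilibrium of a rigid end plate with no external load gives equal and opposite internal forces ±P in the two members. Since α_{magnesium alloy} > α_{steel}, cooling drives the magnesium alloy into tension and the steel into compression.
Compatibility of the two members (thermal + elastic change equal): (α₁ − α₂)ΔT = P·[1/(A₁E₁) + 1/(A₂E₂)].
|α₁ − α₂|·ΔT = 13.6×10⁻⁶ × 153 = 0.002081.
1/(A₁E₁) + 1/(A₂E₂) = 1/(2050×196×10³) + 1/(1750×45×10³) = 1.519×10⁻⁸ N⁻¹.
So P = 0.002081 / 1.519×10⁻⁸ = 137 kN.
σ_{steel} = P/A₁ = 137000/2050 = 66.83 MPa, compressive.

σ ≈ 66.8 MPa (compressive)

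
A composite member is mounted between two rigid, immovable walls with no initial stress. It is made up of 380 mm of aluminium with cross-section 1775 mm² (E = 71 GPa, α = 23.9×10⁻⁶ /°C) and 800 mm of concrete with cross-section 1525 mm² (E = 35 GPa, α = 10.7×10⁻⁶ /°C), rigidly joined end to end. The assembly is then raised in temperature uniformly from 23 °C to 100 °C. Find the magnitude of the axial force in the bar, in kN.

P ≈ 75.5 kN (compressive)

With the walls removed the bar would change length by δ_free = Σ αᵢΔT Lᵢ = 23.9×10⁻⁶×77×380 + 10.7×10⁻⁶×77×800 = 1.358 mm.
Since the ends are fixed, an axial force P builds up, equal in every segment, with P · Σ Lᵢ/(AᵢEᵢ) = δ_free.
Σ Lᵢ/(AᵢEᵢ) = 380/(1775×71×10³) + 800/(1525×35×10³) = 1.8×10⁻⁵ mm/N.
P = 1.358 / 1.8×10⁻⁵ = 75450 N = 75.45 kN, compressive.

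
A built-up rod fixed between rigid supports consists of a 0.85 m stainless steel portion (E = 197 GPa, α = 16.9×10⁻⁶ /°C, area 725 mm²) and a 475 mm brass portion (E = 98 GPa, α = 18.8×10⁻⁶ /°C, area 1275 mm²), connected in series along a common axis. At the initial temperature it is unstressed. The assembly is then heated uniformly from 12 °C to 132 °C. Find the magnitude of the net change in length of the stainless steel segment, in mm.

|ΔL| ≈ 0.018 mm

If the supports were absent, the total length change would be Σ αᵢΔT Lᵢ = 16.9×10⁻⁶×120×850 + 18.8×10⁻⁶×120×475 = 2.795 mm.
The rigid supports impose zero overall length change; the single axial force P common to all segments must satisfy P Σ Lᵢ/(AᵢEᵢ) = δ_free.
The series flexibility is Σ Lᵢ/(AᵢEᵢ) = 850/(725×197×10³) + 475/(1275×98×10³) = 9.753×10⁻⁶ mm/N.
So P = 2.795 / 9.753×10⁻⁶ = 286.6 kN, compressive.
For the stainless steel segment, free thermal change = 16.9×10⁻⁶×120×850 = 1.724 mm and elastic change from P = 286600×850/(725×197×10³) = 1.706 mm; these oppose, so the net change is 0.018 mm (segment lengthens).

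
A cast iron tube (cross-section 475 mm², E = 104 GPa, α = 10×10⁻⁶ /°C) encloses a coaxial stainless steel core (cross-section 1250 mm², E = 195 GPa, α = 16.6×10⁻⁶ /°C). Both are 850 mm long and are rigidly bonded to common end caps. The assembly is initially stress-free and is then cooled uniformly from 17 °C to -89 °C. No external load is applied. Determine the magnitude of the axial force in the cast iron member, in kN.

P ≈ 28.7 kN (compressive in the cast iron)

The stainless steel has the larger α, so on cooling it would change length more than the cast iron if both were free. The rigid plates force a common final length, so the stainless steel is put into tension and the cast iron into compression, with equal and opposite forces P (no external load).
Equating the net (thermal + elastic) strains gives |α₁ − α₂|·ΔT = P·[1/(A₁E₁) + 1/(A₂E₂)].
|α₁ − α₂|·ΔT = 6.6×10⁻⁶ × 106 = 0.0006996.
1/(A₁E₁) + 1/(A₂E₂) = 1/(475×104×10³) + 1/(1250×195×10³) = 2.435×10⁻⁸ N⁻¹.
P = 0.0006996 / 2.435×10⁻⁸ = 28740 N = 28.74 kN.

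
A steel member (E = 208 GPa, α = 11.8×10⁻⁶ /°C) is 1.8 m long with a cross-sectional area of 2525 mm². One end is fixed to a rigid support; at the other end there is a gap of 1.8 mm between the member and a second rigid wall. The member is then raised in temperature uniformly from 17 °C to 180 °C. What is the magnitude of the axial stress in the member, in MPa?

Free thermal elongation = αΔT L = 11.8×10⁻⁶ × 163 × 1800 = 3.462 mm.
The gap closes (δ_free > 1.8 mm) and the wall then resists a further 3.462 − 1.8 = 1.662 mm of expansion.
That suppressed elongation corresponds to σ = E·Δ/L = 208×10³ × 1.662/1800 = 192.1 MPa.

σ ≈ 192 MPa (compressive)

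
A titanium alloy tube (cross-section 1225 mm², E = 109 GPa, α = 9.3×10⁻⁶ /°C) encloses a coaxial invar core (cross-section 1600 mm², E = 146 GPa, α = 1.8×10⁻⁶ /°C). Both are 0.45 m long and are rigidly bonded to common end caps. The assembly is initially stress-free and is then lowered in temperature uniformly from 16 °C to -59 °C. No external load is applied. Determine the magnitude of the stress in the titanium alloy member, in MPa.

Both members must finish at the same length. With the larger α, the titanium alloy tends to over-contract; the plates restrain it, putting the titanium alloy in tension and the invar in compression. With no external load the two internal forces are equal and opposite, magnitude P.
Equating the net (thermal + elastic) strains gives |α₁ − α₂|·ΔT = P·[1/(A₁E₁) + 1/(A₂E₂)].
|α₁ − α₂|·ΔT = 7.5×10⁻⁶ × 75 = 0.0005625.
1/(A₁E₁) + 1/(A₂E₂) = 1/(1225×109×10³) + 1/(1600×146×10³) = 1.177×10⁻⁸ N⁻¹.
So P = 0.0005625 / 1.177×10⁻⁸ = 47.79 kN.
σ_{titanium alloy} = P/A₁ = 47790/1225 = 39.01 MPa, tensile.

σ ≈ 39 MPa (tensile)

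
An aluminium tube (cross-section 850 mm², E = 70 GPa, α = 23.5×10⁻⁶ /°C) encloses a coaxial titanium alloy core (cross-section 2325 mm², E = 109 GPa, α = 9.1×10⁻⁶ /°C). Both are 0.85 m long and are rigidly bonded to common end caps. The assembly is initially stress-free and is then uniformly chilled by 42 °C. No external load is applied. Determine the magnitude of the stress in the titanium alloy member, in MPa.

Equilibrium of a rigid end plate with no external load gives equal and opposite internal forces ±P in the two members. Since α_{aluminium} > α_{titanium alloy}, cooling drives the aluminium into tension and the titanium alloy into compression.
Equating the net (thermal + elastic) strains gives |α₁ − α₂|·ΔT = P·[1/(A₁E₁) + 1/(A₂E₂)].
|α₁ − α₂|·ΔT = 14.4×10⁻⁶ × 42 = 0.0006048.
1/(A₁E₁) + 1/(A₂E₂) = 1/(850×70×10³) + 1/(2325×109×10³) = 2.075×10⁻⁸ N⁻¹.
P = 0.0006048 / 2.075×10⁻⁸ = 29140 N = 29.14 kN.
σ_{titanium alloy} = P/A₂ = 29140/2325 = 12.53 MPa, compressive.

σ ≈ 12.5 MPa (compressive)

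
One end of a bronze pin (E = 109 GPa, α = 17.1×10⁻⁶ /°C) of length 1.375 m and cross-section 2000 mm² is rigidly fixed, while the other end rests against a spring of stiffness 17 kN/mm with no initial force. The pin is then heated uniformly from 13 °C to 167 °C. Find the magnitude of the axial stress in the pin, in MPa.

σ ≈ 27.8 MPa (compressive)

If the spring were absent the pin would lengthen by αΔT L = 17.1×10⁻⁶ × 154 × 1375 = 3.621 mm.
With a force P in the spring, the elastic change of the pin is PL/(AE) and that of the spring is P/k; compatibility requires their sum to equal δ_free.
So P = δ_free / [L/(AE) + 1/k] = 3.621 / [ 1375/(2000×109×10³) + 1/(17×10³) ].
P = 3.621 / 6.513×10⁻⁵ = 55590 N.
σ = P/A = 55590/2000 = 27.8 MPa.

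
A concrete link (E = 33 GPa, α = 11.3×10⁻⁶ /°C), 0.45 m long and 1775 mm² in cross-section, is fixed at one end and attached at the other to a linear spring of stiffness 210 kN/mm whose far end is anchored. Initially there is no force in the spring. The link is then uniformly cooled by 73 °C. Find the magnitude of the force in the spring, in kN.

P ≈ 29.8 kN

The unrestrained thermal change is αΔT L = 11.3×10⁻⁶ × 73 × 450 = 0.3712 mm.
Let P be the tensile force in the spring. The link extends elastically by PL/(AE) and the spring stretches by P/k; together these equal δ_free.
P [ L/(AE) + 1/k ] = δ_free → P [ 450/(1775×33×10³) + 1/(210×10³) ] = 0.3712.
P = 0.3712 / 1.244×10⁻⁵ = 29830 N.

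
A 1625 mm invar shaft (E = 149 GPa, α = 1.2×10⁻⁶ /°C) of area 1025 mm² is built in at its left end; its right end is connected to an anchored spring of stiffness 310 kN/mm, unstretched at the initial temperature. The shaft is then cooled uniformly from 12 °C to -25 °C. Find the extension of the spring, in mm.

The unrestrained thermal change is αΔT L = 1.2×10⁻⁶ × 37 × 1625 = 0.07215 mm.
Let P be the tensile force in the spring. The shaft extends elastically by PL/(AE) and the spring stretches by P/k; together these equal δ_free.
P [ L/(AE) + 1/k ] = δ_free → P [ 1625/(1025×149×10³) + 1/(310×10³) ] = 0.07215.
P = 0.07215 / 1.387×10⁻⁵ = 5203 N.
Spring extension = P/k = 5203/(310×10³) = 0.01679 mm.

δ ≈ 0.0168 mm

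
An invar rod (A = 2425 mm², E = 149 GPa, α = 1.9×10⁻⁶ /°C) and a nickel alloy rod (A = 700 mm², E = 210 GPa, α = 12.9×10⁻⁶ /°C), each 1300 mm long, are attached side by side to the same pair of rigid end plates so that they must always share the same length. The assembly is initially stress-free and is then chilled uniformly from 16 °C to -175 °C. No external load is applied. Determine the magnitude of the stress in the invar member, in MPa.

σ ≈ 90.5 MPa (compressive)

Equilibrium of a rigid end plate with no external load gives equal and opposite internal forces ±P in the two members. Since α_{nickel alloy} > α_{invar}, cooling drives the nickel alloy into tension and the invar into compression.
Equating the net (thermal + elastic) strains gives |α₁ − α₂|·ΔT = P·[1/(A₁E₁) + 1/(A₂E₂)].
|α₁ − α₂|·ΔT = 11×10⁻⁶ × 191 = 0.002101.
1/(A₁E₁) + 1/(A₂E₂) = 1/(2425×149×10³) + 1/(700×210×10³) = 9.57×10⁻⁹ N⁻¹.
So P = 0.002101 / 9.57×10⁻⁹ = 219.5 kN.
σ_{invar} = P/A₁ = 219500/2425 = 90.53 MPa, compressive.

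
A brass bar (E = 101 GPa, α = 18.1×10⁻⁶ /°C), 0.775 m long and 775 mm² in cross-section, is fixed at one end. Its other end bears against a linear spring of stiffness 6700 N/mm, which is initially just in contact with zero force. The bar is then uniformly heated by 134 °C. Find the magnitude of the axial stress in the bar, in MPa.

If the spring were absent the bar would lengthen by αΔT L = 18.1×10⁻⁶ × 134 × 775 = 1.88 mm.
With a force P in the spring, the elastic change of the bar is PL/(AE) and that of the spring is P/k; compatibility requires their sum to equal δ_free.
So P = δ_free / [L/(AE) + 1/k] = 1.88 / [ 775/(775×101×10³) + 1/(6700) ].
P = 1.88 / 0.0001592 = 11810 N.
σ = P/A = 11810/775 = 15.24 MPa.

σ ≈ 15.2 MPa (compressive)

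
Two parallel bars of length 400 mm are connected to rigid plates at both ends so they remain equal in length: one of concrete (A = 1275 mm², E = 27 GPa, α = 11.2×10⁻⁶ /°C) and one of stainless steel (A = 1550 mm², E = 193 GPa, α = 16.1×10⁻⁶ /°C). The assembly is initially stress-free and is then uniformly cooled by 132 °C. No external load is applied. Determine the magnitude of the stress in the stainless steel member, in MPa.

The stainless steel has the larger α, so on cooling it would change length more than the concrete if both were free. The rigid plates force a common final length, so the stainless steel is put into tension and the concrete into compression, with equal and opposite forces P (no external load).
Setting the final lengths equal and cancelling L: (α₁ − α₂)ΔT = P/(A₁E₁) + P/(A₂E₂).
|α₁ − α₂|·ΔT = 4.9×10⁻⁶ × 132 = 0.0006468.
1/(A₁E₁) + 1/(A₂E₂) = 1/(1275×27×10³) + 1/(1550×193×10³) = 3.239×10⁻⁸ N⁻¹.
P = 0.0006468 / 3.239×10⁻⁸ = 19970 N = 19.97 kN.
σ_{stainless steel} = P/A₂ = 19970/1550 = 12.88 MPa, tensile.

σ ≈ 12.9 MPa (tensile)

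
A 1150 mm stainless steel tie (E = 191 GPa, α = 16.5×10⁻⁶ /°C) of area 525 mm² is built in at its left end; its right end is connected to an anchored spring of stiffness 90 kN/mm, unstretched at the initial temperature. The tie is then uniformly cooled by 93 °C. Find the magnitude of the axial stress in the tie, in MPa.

If the spring were absent the tie would shorten by αΔT L = 16.5×10⁻⁶ × 93 × 1150 = 1.765 mm.
Let P be the tensile force in the spring. The tie extends elastically by PL/(AE) and the spring stretches by P/k; together these equal δ_free.
P [ L/(AE) + 1/k ] = δ_free → P [ 1150/(525×191×10³) + 1/(90×10³) ] = 1.765.
P = 1.765 / 2.258×10⁻⁵ = 78150 N.
σ = P/A = 78150/525 = 148.9 MPa.

σ ≈ 149 MPa (tensile)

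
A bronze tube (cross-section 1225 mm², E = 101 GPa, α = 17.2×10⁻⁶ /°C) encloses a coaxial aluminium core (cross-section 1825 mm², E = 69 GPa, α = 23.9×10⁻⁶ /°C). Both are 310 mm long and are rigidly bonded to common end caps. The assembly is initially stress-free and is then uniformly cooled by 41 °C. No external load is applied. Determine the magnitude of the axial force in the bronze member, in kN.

Equilibrium of a rigid end plate with no external load gives equal and opposite internal forces ±P in the two members. Since α_{aluminium} > α_{bronze}, cooling drives the aluminium into tension and the bronze into compression.
Equating the net (thermal + elastic) strains gives |α₁ − α₂|·ΔT = P·[1/(A₁E₁) + 1/(A₂E₂)].
|α₁ − α₂|·ΔT = 6.7×10⁻⁶ × 41 = 0.0002747.
1/(A₁E₁) + 1/(A₂E₂) = 1/(1225×101×10³) + 1/(1825×69×10³) = 1.602×10⁻⁸ N⁻¹.
So P = 0.0002747 / 1.602×10⁻⁸ = 17.14 kN.

P ≈ 17.1 kN (compressive in the bronze)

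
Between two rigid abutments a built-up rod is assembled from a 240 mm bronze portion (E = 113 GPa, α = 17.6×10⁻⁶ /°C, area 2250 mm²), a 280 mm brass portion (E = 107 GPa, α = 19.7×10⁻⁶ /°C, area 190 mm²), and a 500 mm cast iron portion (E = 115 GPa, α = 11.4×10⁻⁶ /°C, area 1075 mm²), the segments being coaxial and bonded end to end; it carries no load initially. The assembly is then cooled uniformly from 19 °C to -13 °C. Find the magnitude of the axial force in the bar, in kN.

P ≈ 26.3 kN (tensile)

Free thermal contraction of the whole bar: Σ αᵢΔT Lᵢ = 17.6×10⁻⁶×32×240 + 19.7×10⁻⁶×32×280 + 11.4×10⁻⁶×32×500 = 0.4941 mm.
The walls prevent any net length change, so an axial force P (same in every segment) develops. Compatibility: P · Σ Lᵢ/(AᵢEᵢ) = δ_free.
Σ Lᵢ/(AᵢEᵢ) = 240/(2250×113×10³) + 280/(190×107×10³) + 500/(1075×115×10³) = 1.876×10⁻⁵ mm/N.
So P = 0.4941 / 1.876×10⁻⁵ = 26.34 kN, tensile.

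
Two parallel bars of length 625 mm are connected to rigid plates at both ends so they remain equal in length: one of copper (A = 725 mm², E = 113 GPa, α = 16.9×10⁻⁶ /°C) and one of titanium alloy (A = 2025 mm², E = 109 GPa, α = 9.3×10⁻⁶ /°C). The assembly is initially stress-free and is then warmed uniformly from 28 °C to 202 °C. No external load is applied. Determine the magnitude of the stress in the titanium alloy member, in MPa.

The copper has the larger α, so on heating it would change length more than the titanium alloy if both were free. The rigid plates force a common final length, so the copper is put into compression and the titanium alloy into tension, with equal and opposite forces P (no external load).
Equating the net (thermal + elastic) strains gives |α₁ − α₂|·ΔT = P·[1/(A₁E₁) + 1/(A₂E₂)].
|α₁ − α₂|·ΔT = 7.6×10⁻⁶ × 174 = 0.001322.
1/(A₁E₁) + 1/(A₂E₂) = 1/(725×113×10³) + 1/(2025×109×10³) = 1.674×10⁻⁸ N⁻¹.
P = 0.001322 / 1.674×10⁻⁸ = 79010 N = 79.01 kN.
σ_{titanium alloy} = P/A₂ = 79010/2025 = 39.02 MPa, tensile.

σ ≈ 39 MPa (tensile)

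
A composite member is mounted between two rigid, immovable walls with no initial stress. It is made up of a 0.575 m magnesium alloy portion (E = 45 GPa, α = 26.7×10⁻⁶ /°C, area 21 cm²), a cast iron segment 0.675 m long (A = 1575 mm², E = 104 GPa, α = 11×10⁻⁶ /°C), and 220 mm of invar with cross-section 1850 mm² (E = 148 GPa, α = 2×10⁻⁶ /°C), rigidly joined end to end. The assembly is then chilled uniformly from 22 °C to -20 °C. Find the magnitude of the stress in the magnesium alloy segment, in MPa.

σ ≈ 42.2 MPa (tensile)

Free thermal contraction of the whole bar: Σ αᵢΔT Lᵢ = 26.7×10⁻⁶×42×575 + 11×10⁻⁶×42×675 + 2×10⁻⁶×42×220 = 0.9751 mm.
The walls prevent any net length change, so an axial force P (same in every segment) develops. Compatibility: P · Σ Lᵢ/(AᵢEᵢ) = δ_free.
Σ Lᵢ/(AᵢEᵢ) = 575/(2100×45×10³) + 675/(1575×104×10³) + 220/(1850×148×10³) = 1.101×10⁻⁵ mm/N.
Hence P = δ_free / Σ(L/AE) = 0.9751/1.101×10⁻⁵ = 88.58 kN (tensile).
σ_{magnesium alloy} = P / A = 88580 / 2100 = 42.18 MPa.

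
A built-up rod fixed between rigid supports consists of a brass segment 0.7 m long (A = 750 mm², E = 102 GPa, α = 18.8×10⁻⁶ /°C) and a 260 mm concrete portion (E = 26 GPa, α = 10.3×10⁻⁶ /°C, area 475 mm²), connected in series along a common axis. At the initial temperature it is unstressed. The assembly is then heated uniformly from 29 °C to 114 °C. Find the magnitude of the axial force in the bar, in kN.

P ≈ 44.6 kN (compressive)

Free thermal expansion of the whole bar: Σ αᵢΔT Lᵢ = 18.8×10⁻⁶×85×700 + 10.3×10⁻⁶×85×260 = 1.346 mm.
The walls prevent any net length change, so an axial force P (same in every segment) develops. Compatibility: P · Σ Lᵢ/(AᵢEᵢ) = δ_free.
The series flexibility is Σ Lᵢ/(AᵢEᵢ) = 700/(750×102×10³) + 260/(475×26×10³) = 3.02×10⁻⁵ mm/N.
Hence P = δ_free / Σ(L/AE) = 1.346/3.02×10⁻⁵ = 44.57 kN (compressive).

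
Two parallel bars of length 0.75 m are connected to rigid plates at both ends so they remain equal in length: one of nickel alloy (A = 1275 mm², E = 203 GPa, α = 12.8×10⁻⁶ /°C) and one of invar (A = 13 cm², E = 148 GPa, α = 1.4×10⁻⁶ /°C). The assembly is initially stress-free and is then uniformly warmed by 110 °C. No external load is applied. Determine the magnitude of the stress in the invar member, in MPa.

σ ≈ 106 MPa (tensile)

Both members must finish at the same length. With the larger α, the nickel alloy tends to over-expand; the plates restrain it, putting the nickel alloy in compression and the invar in tension. With no external load the two internal forces are equal and opposite, magnitude P.
Compatibility of the two members (thermal + elastic change equal): (α₁ − α₂)ΔT = P·[1/(A₁E₁) + 1/(A₂E₂)].
|α₁ − α₂|·ΔT = 11.4×10⁻⁶ × 110 = 0.001254.
1/(A₁E₁) + 1/(A₂E₂) = 1/(1275×203×10³) + 1/(1300×148×10³) = 9.061×10⁻⁹ N⁻¹.
P = 0.001254 / 9.061×10⁻⁹ = 138400 N = 138.4 kN.
σ_{invar} = P/A₂ = 138400/1300 = 106.5 MPa, tensile.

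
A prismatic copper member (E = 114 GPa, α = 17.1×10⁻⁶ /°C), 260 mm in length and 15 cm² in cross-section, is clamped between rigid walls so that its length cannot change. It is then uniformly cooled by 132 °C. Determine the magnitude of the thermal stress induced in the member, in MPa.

Because both ends are immovable the net strain is zero, and the suppressed thermal strain is αΔT = 17.1×10⁻⁶ × 132 = 2257.2×10⁻⁶.
σ = EαΔT = 114×10³ × 17.1×10⁻⁶ × 132 = 257.3 MPa (tensile; the member is trying to contract).

σ ≈ 257 MPa (tensile)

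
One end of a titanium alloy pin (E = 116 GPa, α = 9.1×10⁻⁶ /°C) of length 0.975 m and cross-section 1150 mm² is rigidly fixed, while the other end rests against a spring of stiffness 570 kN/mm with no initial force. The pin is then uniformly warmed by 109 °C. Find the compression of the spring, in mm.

Free thermal expansion: δ_free = αΔT L = 9.1×10⁻⁶ × 109 × 975 = 0.9671 mm.
With a force P in the spring, the elastic change of the pin is PL/(AE) and that of the spring is P/k; compatibility requires their sum to equal δ_free.
P [ L/(AE) + 1/k ] = δ_free → P [ 975/(1150×116×10³) + 1/(570×10³) ] = 0.9671.
P = 0.9671 / 9.063×10⁻⁶ = 106700 N.
Spring compression = P/k = 106700/(570×10³) = 0.1872 mm.

δ ≈ 0.187 mm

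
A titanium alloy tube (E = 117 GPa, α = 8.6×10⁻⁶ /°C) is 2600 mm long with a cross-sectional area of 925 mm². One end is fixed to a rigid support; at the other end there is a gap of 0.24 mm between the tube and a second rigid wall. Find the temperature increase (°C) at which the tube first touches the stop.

Contact occurs when the free expansion equals the gap: αΔT L = 0.24 mm.
So ΔT = g/(αL) = 0.24/(8.6×10⁻⁶ × 2600) = 10.73 °C.

ΔT ≈ 10.7 °C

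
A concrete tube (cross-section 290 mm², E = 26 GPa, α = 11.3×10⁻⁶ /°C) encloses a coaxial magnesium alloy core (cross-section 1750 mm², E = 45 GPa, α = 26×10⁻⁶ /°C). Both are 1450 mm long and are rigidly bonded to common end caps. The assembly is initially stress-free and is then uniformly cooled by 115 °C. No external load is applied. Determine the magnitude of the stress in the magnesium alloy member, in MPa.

The magnesium alloy has the larger α, so on cooling it would change length more than the concrete if both were free. The rigid plates force a common final length, so the magnesium alloy is put into tension and the concrete into compression, with equal and opposite forces P (no external load).
Equating the net (thermal + elastic) strains gives |α₁ − α₂|·ΔT = P·[1/(A₁E₁) + 1/(A₂E₂)].
|α₁ − α₂|·ΔT = 14.7×10⁻⁶ × 115 = 0.00169.
1/(A₁E₁) + 1/(A₂E₂) = 1/(290×26×10³) + 1/(1750×45×10³) = 1.453×10⁻⁷ N⁻¹.
P = 0.00169 / 1.453×10⁻⁷ = 11630 N = 11.63 kN.
σ_{magnesium alloy} = P/A₂ = 11630/1750 = 6.647 MPa, tensile.

σ ≈ 6.65 MPa (tensile)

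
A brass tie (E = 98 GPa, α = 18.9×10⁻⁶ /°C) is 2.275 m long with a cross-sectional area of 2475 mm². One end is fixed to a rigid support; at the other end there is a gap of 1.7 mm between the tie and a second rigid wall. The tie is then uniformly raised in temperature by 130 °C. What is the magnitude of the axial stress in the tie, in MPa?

σ ≈ 168 MPa (compressive)

Free thermal elongation = αΔT L = 18.9×10⁻⁶ × 130 × 2275 = 5.59 mm.
The gap closes (δ_free > 1.7 mm) and the wall then resists a further 5.59 − 1.7 = 3.89 mm of expansion.
That suppressed elongation corresponds to σ = E·Δ/L = 98×10³ × 3.89/2275 = 167.6 MPa.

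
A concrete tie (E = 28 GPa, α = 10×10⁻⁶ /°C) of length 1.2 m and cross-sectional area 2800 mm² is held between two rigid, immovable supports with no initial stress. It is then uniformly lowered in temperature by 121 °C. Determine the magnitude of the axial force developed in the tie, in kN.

Full restraint means ε = 0, so the stress is σ = EαΔT = 28×10³ × 10×10⁻⁶ × 121 = 33.88 MPa.
P = AEαΔT = 2800 × 28×10³ × 10×10⁻⁶ × 121 = 94.86 kN (tensile).

P ≈ 94.9 kN (tensile)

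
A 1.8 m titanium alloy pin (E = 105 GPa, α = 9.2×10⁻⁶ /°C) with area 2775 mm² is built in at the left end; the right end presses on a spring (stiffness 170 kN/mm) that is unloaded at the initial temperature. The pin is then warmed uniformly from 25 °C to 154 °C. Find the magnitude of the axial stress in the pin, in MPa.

σ ≈ 63.8 MPa (compressive)

The unrestrained thermal change is αΔT L = 9.2×10⁻⁶ × 129 × 1800 = 2.136 mm.
Let P be the compressive force at the spring. The pin shortens elastically by PL/(AE) and the spring compresses by P/k; together these equal δ_free.
P [ L/(AE) + 1/k ] = δ_free → P [ 1800/(2775×105×10³) + 1/(170×10³) ] = 2.136.
P = 2.136 / 1.206×10⁻⁵ = 177100 N.
σ = P/A = 177100/2775 = 63.83 MPa.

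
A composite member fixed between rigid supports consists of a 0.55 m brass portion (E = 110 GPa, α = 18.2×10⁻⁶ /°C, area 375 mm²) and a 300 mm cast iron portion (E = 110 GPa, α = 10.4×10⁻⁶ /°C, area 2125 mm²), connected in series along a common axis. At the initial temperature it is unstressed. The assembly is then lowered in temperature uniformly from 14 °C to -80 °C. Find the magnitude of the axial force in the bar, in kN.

P ≈ 84.4 kN (tensile)

If the supports were absent, the total length change would be Σ αᵢΔT Lᵢ = 18.2×10⁻⁶×94×550 + 10.4×10⁻⁶×94×300 = 1.234 mm.
The walls prevent any net length change, so an axial force P (same in every segment) develops. Compatibility: P · Σ Lᵢ/(AᵢEᵢ) = δ_free.
The series flexibility is Σ Lᵢ/(AᵢEᵢ) = 550/(375×110×10³) + 300/(2125×110×10³) = 1.462×10⁻⁵ mm/N.
P = 1.234 / 1.462×10⁻⁵ = 84440 N = 84.44 kN, tensile.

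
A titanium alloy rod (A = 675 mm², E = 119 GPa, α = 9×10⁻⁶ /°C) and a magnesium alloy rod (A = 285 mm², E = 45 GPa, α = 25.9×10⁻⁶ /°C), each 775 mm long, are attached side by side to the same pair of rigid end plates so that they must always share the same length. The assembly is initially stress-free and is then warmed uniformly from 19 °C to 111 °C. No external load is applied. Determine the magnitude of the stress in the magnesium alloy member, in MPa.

Equilibrium of a rigid end plate with no external load gives equal and opposite internal forces ±P in the two members. Since α_{magnesium alloy} > α_{titanium alloy}, heating drives the magnesium alloy into compression and the titanium alloy into tension.
Compatibility of the two members (thermal + elastic change equal): (α₁ − α₂)ΔT = P·[1/(A₁E₁) + 1/(A₂E₂)].
|α₁ − α₂|·ΔT = 16.9×10⁻⁶ × 92 = 0.001555.
1/(A₁E₁) + 1/(A₂E₂) = 1/(675×119×10³) + 1/(285×45×10³) = 9.042×10⁻⁸ N⁻¹.
So P = 0.001555 / 9.042×10⁻⁸ = 17.19 kN.
σ_{magnesium alloy} = P/A₂ = 17190/285 = 60.33 MPa, compressive.

σ ≈ 60.3 MPa (compressive)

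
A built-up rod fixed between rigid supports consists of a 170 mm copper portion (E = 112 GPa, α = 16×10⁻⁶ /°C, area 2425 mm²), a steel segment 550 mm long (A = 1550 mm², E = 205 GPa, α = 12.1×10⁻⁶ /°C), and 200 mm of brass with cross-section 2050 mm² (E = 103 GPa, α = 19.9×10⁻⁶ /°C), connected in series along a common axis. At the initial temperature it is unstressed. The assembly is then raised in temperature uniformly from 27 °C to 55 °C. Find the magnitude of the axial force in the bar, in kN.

P ≈ 113 kN (compressive)

If the supports were absent, the total length change would be Σ αᵢΔT Lᵢ = 16×10⁻⁶×28×170 + 12.1×10⁻⁶×28×550 + 19.9×10⁻⁶×28×200 = 0.3739 mm.
Since the ends are fixed, an axial force P builds up, equal in every segment, with P · Σ Lᵢ/(AᵢEᵢ) = δ_free.
Σ Lᵢ/(AᵢEᵢ) = 170/(2425×112×10³) + 550/(1550×205×10³) + 200/(2050×103×10³) = 3.304×10⁻⁶ mm/N.
So P = 0.3739 / 3.304×10⁻⁶ = 113.2 kN, compressive.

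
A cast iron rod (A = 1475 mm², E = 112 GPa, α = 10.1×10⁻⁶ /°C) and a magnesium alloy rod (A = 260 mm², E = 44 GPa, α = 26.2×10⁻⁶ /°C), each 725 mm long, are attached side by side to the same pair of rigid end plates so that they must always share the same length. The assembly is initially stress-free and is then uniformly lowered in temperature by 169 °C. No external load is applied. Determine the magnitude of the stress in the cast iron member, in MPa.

The magnesium alloy has the larger α, so on cooling it would change length more than the cast iron if both were free. The rigid plates force a common final length, so the magnesium alloy is put into tension and the cast iron into compression, with equal and opposite forces P (no external load).
Setting the final lengths equal and cancelling L: (α₁ − α₂)ΔT = P/(A₁E₁) + P/(A₂E₂).
|α₁ − α₂|·ΔT = 16.1×10⁻⁶ × 169 = 0.002721.
1/(A₁E₁) + 1/(A₂E₂) = 1/(1475×112×10³) + 1/(260×44×10³) = 9.347×10⁻⁸ N⁻¹.
P = 0.002721 / 9.347×10⁻⁸ = 29110 N = 29.11 kN.
σ_{cast iron} = P/A₁ = 29110/1475 = 19.74 MPa, compressive.

σ ≈ 19.7 MPa (compressive)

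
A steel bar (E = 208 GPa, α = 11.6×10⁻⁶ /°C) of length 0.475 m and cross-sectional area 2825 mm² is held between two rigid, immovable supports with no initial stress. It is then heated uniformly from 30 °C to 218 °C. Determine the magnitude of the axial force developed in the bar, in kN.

P ≈ 1280 kN (compressive)

Full restraint means ε = 0, so the stress is σ = EαΔT = 208×10³ × 11.6×10⁻⁶ × 188 = 453.6 MPa.
P = AEαΔT = 2825 × 208×10³ × 11.6×10⁻⁶ × 188 = 1281 kN (compressive).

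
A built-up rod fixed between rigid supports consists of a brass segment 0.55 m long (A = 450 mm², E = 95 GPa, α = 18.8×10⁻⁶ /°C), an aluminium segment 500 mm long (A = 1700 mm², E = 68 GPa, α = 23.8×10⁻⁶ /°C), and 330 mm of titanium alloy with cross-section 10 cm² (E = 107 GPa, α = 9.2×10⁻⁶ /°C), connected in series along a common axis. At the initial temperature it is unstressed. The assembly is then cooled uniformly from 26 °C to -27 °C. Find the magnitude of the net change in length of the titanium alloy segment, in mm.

|ΔL| ≈ 0.0429 mm

If the supports were absent, the total length change would be Σ αᵢΔT Lᵢ = 18.8×10⁻⁶×53×550 + 23.8×10⁻⁶×53×500 + 9.2×10⁻⁶×53×330 = 1.34 mm.
Since the ends are fixed, an axial force P builds up, equal in every segment, with P · Σ Lᵢ/(AᵢEᵢ) = δ_free.
Σ Lᵢ/(AᵢEᵢ) = 550/(450×95×10³) + 500/(1700×68×10³) + 330/(1000×107×10³) = 2.027×10⁻⁵ mm/N.
Hence P = δ_free / Σ(L/AE) = 1.34/2.027×10⁻⁵ = 66.07 kN (tensile).
For the titanium alloy segment, free thermal change = 9.2×10⁻⁶×53×330 = 0.1609 mm and elastic change from P = 66070×330/(1000×107×10³) = 0.2038 mm; these oppose, so the net change is 0.0429 mm (segment lengthens).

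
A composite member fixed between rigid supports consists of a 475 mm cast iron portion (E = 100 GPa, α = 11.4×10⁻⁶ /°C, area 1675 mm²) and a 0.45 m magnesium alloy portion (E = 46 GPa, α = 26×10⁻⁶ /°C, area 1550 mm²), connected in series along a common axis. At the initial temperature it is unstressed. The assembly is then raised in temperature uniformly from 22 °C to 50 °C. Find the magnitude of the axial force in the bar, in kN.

P ≈ 52.4 kN (compressive)

If the supports were absent, the total length change would be Σ αᵢΔT Lᵢ = 11.4×10⁻⁶×28×475 + 26×10⁻⁶×28×450 = 0.4792 mm.
Since the ends are fixed, an axial force P builds up, equal in every segment, with P · Σ Lᵢ/(AᵢEᵢ) = δ_free.
Σ Lᵢ/(AᵢEᵢ) = 475/(1675×100×10³) + 450/(1550×46×10³) = 9.147×10⁻⁶ mm/N.
Hence P = δ_free / Σ(L/AE) = 0.4792/9.147×10⁻⁶ = 52.39 kN (compressive).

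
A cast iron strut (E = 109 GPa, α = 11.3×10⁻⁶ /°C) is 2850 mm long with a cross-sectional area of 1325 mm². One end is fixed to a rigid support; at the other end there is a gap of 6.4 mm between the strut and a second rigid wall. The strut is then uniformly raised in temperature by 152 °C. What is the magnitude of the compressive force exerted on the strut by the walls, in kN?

Unrestrained expansion: δ_free = αΔT L = 11.3×10⁻⁶ × 152 × 2850 = 4.895 mm.
This is smaller than the 6.4 mm clearance, so the strut expands freely without reaching the stop — the stress is zero.

P ≈ 0 kN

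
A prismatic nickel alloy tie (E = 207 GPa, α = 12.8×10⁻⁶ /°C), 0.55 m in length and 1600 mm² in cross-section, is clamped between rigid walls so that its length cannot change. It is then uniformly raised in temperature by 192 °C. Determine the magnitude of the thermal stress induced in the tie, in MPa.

Because both ends are immovable the net strain is zero, and the suppressed thermal strain is αΔT = 12.8×10⁻⁶ × 192 = 2457.6×10⁻⁶.
σ = EαΔT = 207×10³ × 12.8×10⁻⁶ × 192 = 508.7 MPa (compressive; the tie is trying to expand).

σ ≈ 509 MPa (compressive)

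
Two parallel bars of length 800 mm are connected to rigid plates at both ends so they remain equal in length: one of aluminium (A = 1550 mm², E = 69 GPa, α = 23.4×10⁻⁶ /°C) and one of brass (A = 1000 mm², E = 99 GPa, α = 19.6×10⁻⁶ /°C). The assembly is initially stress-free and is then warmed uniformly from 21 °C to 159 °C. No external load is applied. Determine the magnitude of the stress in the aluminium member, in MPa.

Equilibrium of a rigid end plate with no external load gives equal and opposite internal forces ±P in the two members. Since α_{aluminium} > α_{brass}, heating drives the aluminium into compression and the brass into tension.
Setting the final lengths equal and cancelling L: (α₁ − α₂)ΔT = P/(A₁E₁) + P/(A₂E₂).
|α₁ − α₂|·ΔT = 3.8×10⁻⁶ × 138 = 0.0005244.
1/(A₁E₁) + 1/(A₂E₂) = 1/(1550×69×10³) + 1/(1000×99×10³) = 1.945×10⁻⁸ N⁻¹.
P = 0.0005244 / 1.945×10⁻⁸ = 26960 N = 26.96 kN.
σ_{aluminium} = P/A₁ = 26960/1550 = 17.39 MPa, compressive.

σ ≈ 17.4 MPa (compressive)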